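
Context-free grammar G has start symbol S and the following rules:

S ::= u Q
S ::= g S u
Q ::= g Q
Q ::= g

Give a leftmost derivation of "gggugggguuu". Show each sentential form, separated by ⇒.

S⇒gSu⇒ggSuu⇒gggSuuu⇒ggguQuuu⇒gggugQuuu⇒ggguggQuuu⇒gggugggQuuu⇒gggugggguuu

S ⇒ gSu   [S ::= g S u]
gSu ⇒ ggSuu   [S ::= g S u]
ggSuu ⇒ gggSuuu   [S ::= g S u]
gggSuuu ⇒ ggguQuuu   [S ::= u Q]
ggguQuuu ⇒ gggugQuuu   [Q ::= g Q]
gggugQuuu ⇒ ggguggQuuu   [Q ::= g Q]
ggguggQuuu ⇒ gggugggQuuu   [Q ::= g Q]
gggugggQuuu ⇒ gggugggguuu   [Q ::= g]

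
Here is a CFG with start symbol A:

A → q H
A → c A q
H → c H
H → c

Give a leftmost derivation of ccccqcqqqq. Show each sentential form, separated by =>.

A=>cAq=>ccAqq=>cccAqqq=>ccccAqqqq=>ccccqHqqqq=>ccccqcqqqq

A => cAq   [A → c A q]
cAq => ccAqq   [A → c A q]
ccAqq => cccAqqq   [A → c A q]
cccAqqq => ccccAqqqq   [A → c A q]
ccccAqqqq => ccccqHqqqq   [A → q H]
ccccqHqqqq => ccccqcqqqq   [H → c]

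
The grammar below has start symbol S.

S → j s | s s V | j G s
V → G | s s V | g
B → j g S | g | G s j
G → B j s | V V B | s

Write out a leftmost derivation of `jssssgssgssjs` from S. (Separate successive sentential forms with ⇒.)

S⇒jGs⇒jVVBs⇒jssVVBs⇒jssssVVBs⇒jssssgVBs⇒jssssgssVBs⇒jssssgssgBs⇒jssssgssgGsjs⇒jssssgssgssjs

S ⇒ jGs   [S → j G s]
jGs ⇒ jVVBs   [G → V V B]
jVVBs ⇒ jssVVBs   [V → s s V]
jssVVBs ⇒ jssssVVBs   [V → s s V]
jssssVVBs ⇒ jssssgVBs   [V → g]
jssssgVBs ⇒ jssssgssVBs   [V → s s V]
jssssgssVBs ⇒ jssssgssgBs   [V → g]
jssssgssgBs ⇒ jssssgssgGsjs   [B → G s j]
jssssgssgGsjs ⇒ jssssgssgssjs   [G → s]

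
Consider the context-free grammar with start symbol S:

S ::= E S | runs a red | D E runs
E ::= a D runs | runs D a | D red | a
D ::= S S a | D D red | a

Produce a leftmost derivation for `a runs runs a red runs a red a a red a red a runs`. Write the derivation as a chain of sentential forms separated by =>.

S => D E runs   [S ::= D E runs]
D E runs => a E runs   [D ::= a]
a E runs => a runs D a runs   [E ::= runs D a]
a runs D a runs => a runs D D red a runs   [D ::= D D red]
a runs D D red a runs => a runs D D red D red a runs   [D ::= D D red]
a runs D D red D red a runs => a runs S S a D red D red a runs   [D ::= S S a]
a runs S S a D red D red a runs => a runs runs a red S a D red D red a runs   [S ::= runs a red]
a runs runs a red S a D red D red a runs => a runs runs a red runs a red a D red D red a runs   [S ::= runs a red]
a runs runs a red runs a red a D red D red a runs => a runs runs a red runs a red a a red D red a runs   [D ::= a]
a runs runs a red runs a red a a red D red a runs => a runs runs a red runs a red a a red a red a runs   [D ::= a]

S => D E runs => a E runs => a runs D a runs => a runs D D red a runs => a runs D D red D red a runs => a runs S S a D red D red a runs => a runs runs a red S a D red D red a runs => a runs runs a red runs a red a D red D red a runs => a runs runs a red runs a red a a red D red a runs => a runs runs a red runs a red a a red a red a runs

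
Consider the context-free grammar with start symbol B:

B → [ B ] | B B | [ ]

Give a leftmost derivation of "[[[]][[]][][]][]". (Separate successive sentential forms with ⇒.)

B⇒BB⇒[B]B⇒[BB]B⇒[[B]B]B⇒[[[]]B]B⇒[[[]]BB]B⇒[[[]][B]B]B⇒[[[]][[]]B]B⇒[[[]][[]]BB]B⇒[[[]][[]][]B]B⇒[[[]][[]][][]]B⇒[[[]][[]][][]][]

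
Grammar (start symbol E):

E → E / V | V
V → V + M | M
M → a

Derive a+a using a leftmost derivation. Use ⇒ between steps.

E ⇒ V ⇒ V+M ⇒ M+M ⇒ a+M ⇒ a+a

E ⇒ V   [E → V]
V ⇒ V+M   [V → V + M]
V+M ⇒ M+M   [V → M]
M+M ⇒ a+M   [M → a]
a+M ⇒ a+a   [M → a]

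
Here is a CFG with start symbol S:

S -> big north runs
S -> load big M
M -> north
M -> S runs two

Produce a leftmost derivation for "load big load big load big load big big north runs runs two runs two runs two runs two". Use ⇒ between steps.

S ⇒ load big M   [S -> load big M]
load big M ⇒ load big S runs two   [M -> S runs two]
load big S runs two ⇒ load big load big M runs two   [S -> load big M]
load big load big M runs two ⇒ load big load big S runs two runs two   [M -> S runs two]
load big load big S runs two runs two ⇒ load big load big load big M runs two runs two   [S -> load big M]
load big load big load big M runs two runs two ⇒ load big load big load big S runs two runs two runs two   [M -> S runs two]
load big load big load big S runs two runs two runs two ⇒ load big load big load big load big M runs two runs two runs two   [S -> load big M]
load big load big load big load big M runs two runs two runs two ⇒ load big load big load big load big S runs two runs two runs two runs two   [M -> S runs two]
load big load big load big load big S runs two runs two runs two runs two ⇒ load big load big load big load big big north runs runs two runs two runs two runs two   [S -> big north runs]

S ⇒ load big M ⇒ load big S runs two ⇒ load big load big M runs two ⇒ load big load big S runs two runs two ⇒ load big load big load big M runs two runs two ⇒ load big load big load big S runs two runs two runs two ⇒ load big load big load big load big M runs two runs two runs two ⇒ load big load big load big load big S runs two runs two runs two runs two ⇒ load big load big load big load big big north runs runs two runs two runs two runs two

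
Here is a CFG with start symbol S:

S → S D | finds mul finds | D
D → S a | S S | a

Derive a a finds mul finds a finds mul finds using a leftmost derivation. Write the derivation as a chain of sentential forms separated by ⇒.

S ⇒ D ⇒ S S ⇒ S D S ⇒ D D S ⇒ S a D S ⇒ D a D S ⇒ a a D S ⇒ a a S a S ⇒ a a finds mul finds a S ⇒ a a finds mul finds a finds mul finds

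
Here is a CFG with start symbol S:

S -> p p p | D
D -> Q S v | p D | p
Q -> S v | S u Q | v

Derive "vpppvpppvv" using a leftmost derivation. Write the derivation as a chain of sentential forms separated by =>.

S => D   [S -> D]
D => QSv   [D -> Q S v]
QSv => vSv   [Q -> v]
vSv => vDv   [S -> D]
vDv => vpDv   [D -> p D]
vpDv => vpQSvv   [D -> Q S v]
vpQSvv => vpSvSvv   [Q -> S v]
vpSvSvv => vpDvSvv   [S -> D]
vpDvSvv => vppDvSvv   [D -> p D]
vppDvSvv => vpppvSvv   [D -> p]
vpppvSvv => vpppvpppvv   [S -> p p p]

S=>D=>QSv=>vSv=>vDv=>vpDv=>vpQSvv=>vpSvSvv=>vpDvSvv=>vppDvSvv=>vpppvSvv=>vpppvpppvv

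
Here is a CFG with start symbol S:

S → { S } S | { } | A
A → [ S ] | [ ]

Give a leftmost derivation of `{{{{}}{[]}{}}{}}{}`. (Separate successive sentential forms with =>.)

S => {S}S => {{S}S}S => {{{S}S}S}S => {{{{}}S}S}S => {{{{}}{S}S}S}S => {{{{}}{A}S}S}S => {{{{}}{[]}S}S}S => {{{{}}{[]}{}}S}S => {{{{}}{[]}{}}{}}S => {{{{}}{[]}{}}{}}{}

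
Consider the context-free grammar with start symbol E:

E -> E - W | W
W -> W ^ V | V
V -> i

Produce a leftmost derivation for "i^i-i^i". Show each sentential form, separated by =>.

E=>E-W=>W-W=>W^V-W=>V^V-W=>i^V-W=>i^i-W=>i^i-W^V=>i^i-V^V=>i^i-i^V=>i^i-i^i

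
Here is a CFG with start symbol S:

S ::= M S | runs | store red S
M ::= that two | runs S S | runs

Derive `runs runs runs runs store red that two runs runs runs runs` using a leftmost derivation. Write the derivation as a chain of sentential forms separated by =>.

S => M S   [S ::= M S]
M S => runs S S S   [M ::= runs S S]
runs S S S => runs runs S S   [S ::= runs]
runs runs S S => runs runs runs S   [S ::= runs]
runs runs runs S => runs runs runs M S   [S ::= M S]
runs runs runs M S => runs runs runs runs S S S   [M ::= runs S S]
runs runs runs runs S S S => runs runs runs runs store red S S S   [S ::= store red S]
runs runs runs runs store red S S S => runs runs runs runs store red M S S S   [S ::= M S]
runs runs runs runs store red M S S S => runs runs runs runs store red that two S S S   [M ::= that two]
runs runs runs runs store red that two S S S => runs runs runs runs store red that two M S S S   [S ::= M S]
runs runs runs runs store red that two M S S S => runs runs runs runs store red that two runs S S S   [M ::= runs]
runs runs runs runs store red that two runs S S S => runs runs runs runs store red that two runs runs S S   [S ::= runs]
runs runs runs runs store red that two runs runs S S => runs runs runs runs store red that two runs runs runs S   [S ::= runs]
runs runs runs runs store red that two runs runs runs S => runs runs runs runs store red that two runs runs runs runs   [S ::= runs]

S => M S => runs S S S => runs runs S S => runs runs runs S => runs runs runs M S => runs runs runs runs S S S => runs runs runs runs store red S S S => runs runs runs runs store red M S S S => runs runs runs runs store red that two S S S => runs runs runs runs store red that two M S S S => runs runs runs runs store red that two runs S S S => runs runs runs runs store red that two runs runs S S => runs runs runs runs store red that two runs runs runs S => runs runs runs runs store red that two runs runs runs runs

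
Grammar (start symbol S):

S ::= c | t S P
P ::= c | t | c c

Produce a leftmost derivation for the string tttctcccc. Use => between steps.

S => tSP => ttSPP => tttSPPP => tttcPPP => tttctPP => tttctccP => tttctcccc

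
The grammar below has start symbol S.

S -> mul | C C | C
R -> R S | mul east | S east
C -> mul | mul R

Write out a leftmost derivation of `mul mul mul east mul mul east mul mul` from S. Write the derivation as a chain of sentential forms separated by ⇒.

S ⇒ C C   [S -> C C]
C C ⇒ mul R C   [C -> mul R]
mul R C ⇒ mul R S C   [R -> R S]
mul R S C ⇒ mul S east S C   [R -> S east]
mul S east S C ⇒ mul C C east S C   [S -> C C]
mul C C east S C ⇒ mul mul R C east S C   [C -> mul R]
mul mul R C east S C ⇒ mul mul R S C east S C   [R -> R S]
mul mul R S C east S C ⇒ mul mul mul east S C east S C   [R -> mul east]
mul mul mul east S C east S C ⇒ mul mul mul east mul C east S C   [S -> mul]
mul mul mul east mul C east S C ⇒ mul mul mul east mul mul east S C   [C -> mul]
mul mul mul east mul mul east S C ⇒ mul mul mul east mul mul east mul C   [S -> mul]
mul mul mul east mul mul east mul C ⇒ mul mul mul east mul mul east mul mul   [C -> mul]

S ⇒ C C ⇒ mul R C ⇒ mul R S C ⇒ mul S east S C ⇒ mul C C east S C ⇒ mul mul R C east S C ⇒ mul mul R S C east S C ⇒ mul mul mul east S C east S C ⇒ mul mul mul east mul C east S C ⇒ mul mul mul east mul mul east S C ⇒ mul mul mul east mul mul east mul C ⇒ mul mul mul east mul mul east mul mul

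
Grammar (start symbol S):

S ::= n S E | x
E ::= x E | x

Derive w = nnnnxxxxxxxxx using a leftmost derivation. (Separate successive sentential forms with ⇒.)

S ⇒ nSE ⇒ nnSEE ⇒ nnnSEEE ⇒ nnnnSEEEE ⇒ nnnnxEEEE ⇒ nnnnxxEEE ⇒ nnnnxxxEE ⇒ nnnnxxxxEE ⇒ nnnnxxxxxEE ⇒ nnnnxxxxxxEE ⇒ nnnnxxxxxxxE ⇒ nnnnxxxxxxxxE ⇒ nnnnxxxxxxxxx

S ⇒ nSE   [S ::= n S E]
nSE ⇒ nnSEE   [S ::= n S E]
nnSEE ⇒ nnnSEEE   [S ::= n S E]
nnnSEEE ⇒ nnnnSEEEE   [S ::= n S E]
nnnnSEEEE ⇒ nnnnxEEEE   [S ::= x]
nnnnxEEEE ⇒ nnnnxxEEE   [E ::= x]
nnnnxxEEE ⇒ nnnnxxxEE   [E ::= x]
nnnnxxxEE ⇒ nnnnxxxxEE   [E ::= x E]
nnnnxxxxEE ⇒ nnnnxxxxxEE   [E ::= x E]
nnnnxxxxxEE ⇒ nnnnxxxxxxEE   [E ::= x E]
nnnnxxxxxxEE ⇒ nnnnxxxxxxxE   [E ::= x]
nnnnxxxxxxxE ⇒ nnnnxxxxxxxxE   [E ::= x E]
nnnnxxxxxxxxE ⇒ nnnnxxxxxxxxx   [E ::= x]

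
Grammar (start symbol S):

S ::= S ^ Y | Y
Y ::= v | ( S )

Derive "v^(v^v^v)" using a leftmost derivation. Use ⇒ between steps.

S⇒S^Y⇒Y^Y⇒v^Y⇒v^(S)⇒v^(S^Y)⇒v^(S^Y^Y)⇒v^(Y^Y^Y)⇒v^(v^Y^Y)⇒v^(v^v^Y)⇒v^(v^v^v)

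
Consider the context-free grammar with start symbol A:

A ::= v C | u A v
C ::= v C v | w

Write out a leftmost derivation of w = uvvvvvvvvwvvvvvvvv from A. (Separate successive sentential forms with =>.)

A => uAv   [A ::= u A v]
uAv => uvCv   [A ::= v C]
uvCv => uvvCvv   [C ::= v C v]
uvvCvv => uvvvCvvv   [C ::= v C v]
uvvvCvvv => uvvvvCvvvv   [C ::= v C v]
uvvvvCvvvv => uvvvvvCvvvvv   [C ::= v C v]
uvvvvvCvvvvv => uvvvvvvCvvvvvv   [C ::= v C v]
uvvvvvvCvvvvvv => uvvvvvvvCvvvvvvv   [C ::= v C v]
uvvvvvvvCvvvvvvv => uvvvvvvvvCvvvvvvvv   [C ::= v C v]
uvvvvvvvvCvvvvvvvv => uvvvvvvvvwvvvvvvvv   [C ::= w]

A=>uAv=>uvCv=>uvvCvv=>uvvvCvvv=>uvvvvCvvvv=>uvvvvvCvvvvv=>uvvvvvvCvvvvvv=>uvvvvvvvCvvvvvvv=>uvvvvvvvvCvvvvvvvv=>uvvvvvvvvwvvvvvvvv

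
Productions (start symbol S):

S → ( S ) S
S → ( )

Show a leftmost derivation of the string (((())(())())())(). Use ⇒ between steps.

S⇒(S)S⇒((S)S)S⇒(((S)S)S)S⇒(((())S)S)S⇒(((())(S)S)S)S⇒(((())(())S)S)S⇒(((())(())())S)S⇒(((())(())())())S⇒(((())(())())())()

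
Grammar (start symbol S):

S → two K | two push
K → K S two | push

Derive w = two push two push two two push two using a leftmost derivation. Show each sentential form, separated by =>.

S => two K => two K S two => two K S two S two => two push S two S two => two push two push two S two => two push two push two two push two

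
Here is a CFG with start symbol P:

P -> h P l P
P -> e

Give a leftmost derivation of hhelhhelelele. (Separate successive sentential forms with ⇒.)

P ⇒ hPlP   [P -> h P l P]
hPlP ⇒ hhPlPlP   [P -> h P l P]
hhPlPlP ⇒ hhelPlP   [P -> e]
hhelPlP ⇒ hhelhPlPlP   [P -> h P l P]
hhelhPlPlP ⇒ hhelhhPlPlPlP   [P -> h P l P]
hhelhhPlPlPlP ⇒ hhelhhelPlPlP   [P -> e]
hhelhhelPlPlP ⇒ hhelhhelelPlP   [P -> e]
hhelhhelelPlP ⇒ hhelhhelelelP   [P -> e]
hhelhhelelelP ⇒ hhelhhelelele   [P -> e]

P⇒hPlP⇒hhPlPlP⇒hhelPlP⇒hhelhPlPlP⇒hhelhhPlPlPlP⇒hhelhhelPlPlP⇒hhelhhelelPlP⇒hhelhhelelelP⇒hhelhhelelele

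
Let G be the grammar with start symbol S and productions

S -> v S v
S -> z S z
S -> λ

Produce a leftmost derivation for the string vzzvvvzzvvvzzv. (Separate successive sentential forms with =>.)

S => vSv => vzSzv => vzzSzzv => vzzvSvzzv => vzzvvSvvzzv => vzzvvvSvvvzzv => vzzvvvzSzvvvzzv => vzzvvvzzvvvzzv

S => vSv   [S -> v S v]
vSv => vzSzv   [S -> z S z]
vzSzv => vzzSzzv   [S -> z S z]
vzzSzzv => vzzvSvzzv   [S -> v S v]
vzzvSvzzv => vzzvvSvvzzv   [S -> v S v]
vzzvvSvvzzv => vzzvvvSvvvzzv   [S -> v S v]
vzzvvvSvvvzzv => vzzvvvzSzvvvzzv   [S -> z S z]
vzzvvvzSzvvvzzv => vzzvvvzzvvvzzv   [S -> λ]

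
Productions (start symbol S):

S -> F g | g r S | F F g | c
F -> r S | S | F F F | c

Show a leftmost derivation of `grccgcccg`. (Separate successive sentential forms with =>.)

S=>grS=>grFFg=>grFFFFg=>grSFFFg=>grFFgFFFg=>grcFgFFFg=>grccgFFFg=>grccgcFFg=>grccgccFg=>grccgcccg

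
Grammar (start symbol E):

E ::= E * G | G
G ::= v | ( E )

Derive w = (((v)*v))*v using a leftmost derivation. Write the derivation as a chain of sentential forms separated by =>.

E => E*G   [E ::= E * G]
E*G => G*G   [E ::= G]
G*G => (E)*G   [G ::= ( E )]
(E)*G => (G)*G   [E ::= G]
(G)*G => ((E))*G   [G ::= ( E )]
((E))*G => ((E*G))*G   [E ::= E * G]
((E*G))*G => ((G*G))*G   [E ::= G]
((G*G))*G => (((E)*G))*G   [G ::= ( E )]
(((E)*G))*G => (((G)*G))*G   [E ::= G]
(((G)*G))*G => (((v)*G))*G   [G ::= v]
(((v)*G))*G => (((v)*v))*G   [G ::= v]
(((v)*v))*G => (((v)*v))*v   [G ::= v]

E => E*G => G*G => (E)*G => (G)*G => ((E))*G => ((E*G))*G => ((G*G))*G => (((E)*G))*G => (((G)*G))*G => (((v)*G))*G => (((v)*v))*G => (((v)*v))*v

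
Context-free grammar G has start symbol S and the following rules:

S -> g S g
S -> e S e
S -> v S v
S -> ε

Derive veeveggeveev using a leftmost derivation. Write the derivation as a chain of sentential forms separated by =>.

S => vSv => veSev => veeSeev => veevSveev => veeveSeveev => veevegSgeveev => veeveggeveev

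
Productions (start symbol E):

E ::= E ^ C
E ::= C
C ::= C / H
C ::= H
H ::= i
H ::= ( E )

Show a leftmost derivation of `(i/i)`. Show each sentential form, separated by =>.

E => C => H => (E) => (C) => (C/H) => (H/H) => (i/H) => (i/i)

E => C   [E ::= C]
C => H   [C ::= H]
H => (E)   [H ::= ( E )]
(E) => (C)   [E ::= C]
(C) => (C/H)   [C ::= C / H]
(C/H) => (H/H)   [C ::= H]
(H/H) => (i/H)   [H ::= i]
(i/H) => (i/i)   [H ::= i]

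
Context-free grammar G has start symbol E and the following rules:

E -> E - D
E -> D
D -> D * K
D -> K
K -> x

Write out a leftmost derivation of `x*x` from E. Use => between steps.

E=>D=>D*K=>K*K=>x*K=>x*x

E => D   [E -> D]
D => D*K   [D -> D * K]
D*K => K*K   [D -> K]
K*K => x*K   [K -> x]
x*K => x*x   [K -> x]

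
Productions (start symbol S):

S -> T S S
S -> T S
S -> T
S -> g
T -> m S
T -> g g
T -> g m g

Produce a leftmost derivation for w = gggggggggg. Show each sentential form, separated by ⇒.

S ⇒ TSS ⇒ ggSS ⇒ ggTSSS ⇒ ggggSSS ⇒ ggggTSSSS ⇒ ggggggSSSS ⇒ gggggggSSS ⇒ ggggggggSS ⇒ gggggggggS ⇒ gggggggggg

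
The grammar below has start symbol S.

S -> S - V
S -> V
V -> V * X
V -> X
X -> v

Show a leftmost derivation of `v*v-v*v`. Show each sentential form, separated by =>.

S=>S-V=>V-V=>V*X-V=>X*X-V=>v*X-V=>v*v-V=>v*v-V*X=>v*v-X*X=>v*v-v*X=>v*v-v*v

S => S-V   [S -> S - V]
S-V => V-V   [S -> V]
V-V => V*X-V   [V -> V * X]
V*X-V => X*X-V   [V -> X]
X*X-V => v*X-V   [X -> v]
v*X-V => v*v-V   [X -> v]
v*v-V => v*v-V*X   [V -> V * X]
v*v-V*X => v*v-X*X   [V -> X]
v*v-X*X => v*v-v*X   [X -> v]
v*v-v*X => v*v-v*v   [X -> v]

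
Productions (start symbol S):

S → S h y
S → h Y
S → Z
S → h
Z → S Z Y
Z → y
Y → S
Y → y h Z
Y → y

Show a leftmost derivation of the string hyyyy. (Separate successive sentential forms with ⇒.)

S ⇒ Z ⇒ SZY ⇒ ZZY ⇒ SZYZY ⇒ hZYZY ⇒ hyYZY ⇒ hyyZY ⇒ hyyyY ⇒ hyyyy

S ⇒ Z   [S → Z]
Z ⇒ SZY   [Z → S Z Y]
SZY ⇒ ZZY   [S → Z]
ZZY ⇒ SZYZY   [Z → S Z Y]
SZYZY ⇒ hZYZY   [S → h]
hZYZY ⇒ hyYZY   [Z → y]
hyYZY ⇒ hyyZY   [Y → y]
hyyZY ⇒ hyyyY   [Z → y]
hyyyY ⇒ hyyyy   [Y → y]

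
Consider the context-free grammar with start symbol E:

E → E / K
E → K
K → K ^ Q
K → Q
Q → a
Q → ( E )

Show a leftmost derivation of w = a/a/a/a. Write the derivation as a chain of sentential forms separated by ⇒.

E ⇒ E/K ⇒ E/K/K ⇒ E/K/K/K ⇒ K/K/K/K ⇒ Q/K/K/K ⇒ a/K/K/K ⇒ a/Q/K/K ⇒ a/a/K/K ⇒ a/a/Q/K ⇒ a/a/a/K ⇒ a/a/a/Q ⇒ a/a/a/a

E ⇒ E/K   [E → E / K]
E/K ⇒ E/K/K   [E → E / K]
E/K/K ⇒ E/K/K/K   [E → E / K]
E/K/K/K ⇒ K/K/K/K   [E → K]
K/K/K/K ⇒ Q/K/K/K   [K → Q]
Q/K/K/K ⇒ a/K/K/K   [Q → a]
a/K/K/K ⇒ a/Q/K/K   [K → Q]
a/Q/K/K ⇒ a/a/K/K   [Q → a]
a/a/K/K ⇒ a/a/Q/K   [K → Q]
a/a/Q/K ⇒ a/a/a/K   [Q → a]
a/a/a/K ⇒ a/a/a/Q   [K → Q]
a/a/a/Q ⇒ a/a/a/a   [Q → a]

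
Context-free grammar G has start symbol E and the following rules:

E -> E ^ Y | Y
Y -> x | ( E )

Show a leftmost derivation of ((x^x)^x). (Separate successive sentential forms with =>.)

E => Y   [E -> Y]
Y => (E)   [Y -> ( E )]
(E) => (E^Y)   [E -> E ^ Y]
(E^Y) => (Y^Y)   [E -> Y]
(Y^Y) => ((E)^Y)   [Y -> ( E )]
((E)^Y) => ((E^Y)^Y)   [E -> E ^ Y]
((E^Y)^Y) => ((Y^Y)^Y)   [E -> Y]
((Y^Y)^Y) => ((x^Y)^Y)   [Y -> x]
((x^Y)^Y) => ((x^x)^Y)   [Y -> x]
((x^x)^Y) => ((x^x)^x)   [Y -> x]

E => Y => (E) => (E^Y) => (Y^Y) => ((E)^Y) => ((E^Y)^Y) => ((Y^Y)^Y) => ((x^Y)^Y) => ((x^x)^Y) => ((x^x)^x)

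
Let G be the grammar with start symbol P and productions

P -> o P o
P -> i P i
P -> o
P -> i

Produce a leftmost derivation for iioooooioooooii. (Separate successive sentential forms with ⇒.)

P ⇒ iPi   [P -> i P i]
iPi ⇒ iiPii   [P -> i P i]
iiPii ⇒ iioPoii   [P -> o P o]
iioPoii ⇒ iiooPooii   [P -> o P o]
iiooPooii ⇒ iioooPoooii   [P -> o P o]
iioooPoooii ⇒ iiooooPooooii   [P -> o P o]
iiooooPooooii ⇒ iioooooPoooooii   [P -> o P o]
iioooooPoooooii ⇒ iioooooioooooii   [P -> i]

P ⇒ iPi ⇒ iiPii ⇒ iioPoii ⇒ iiooPooii ⇒ iioooPoooii ⇒ iiooooPooooii ⇒ iioooooPoooooii ⇒ iioooooioooooii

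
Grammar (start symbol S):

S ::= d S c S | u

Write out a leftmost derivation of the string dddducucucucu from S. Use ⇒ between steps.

S ⇒ dScS ⇒ ddScScS ⇒ dddScScScS ⇒ ddddScScScScS ⇒ dddducScScScS ⇒ dddducucScScS ⇒ dddducucucScS ⇒ dddducucucucS ⇒ dddducucucucu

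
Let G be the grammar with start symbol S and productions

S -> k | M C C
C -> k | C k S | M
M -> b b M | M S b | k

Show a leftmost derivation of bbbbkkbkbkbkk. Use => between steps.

S => MCC   [S -> M C C]
MCC => MSbCC   [M -> M S b]
MSbCC => MSbSbCC   [M -> M S b]
MSbSbCC => bbMSbSbCC   [M -> b b M]
bbMSbSbCC => bbMSbSbSbCC   [M -> M S b]
bbMSbSbSbCC => bbbbMSbSbSbCC   [M -> b b M]
bbbbMSbSbSbCC => bbbbkSbSbSbCC   [M -> k]
bbbbkSbSbSbCC => bbbbkkbSbSbCC   [S -> k]
bbbbkkbSbSbCC => bbbbkkbkbSbCC   [S -> k]
bbbbkkbkbSbCC => bbbbkkbkbkbCC   [S -> k]
bbbbkkbkbkbCC => bbbbkkbkbkbkC   [C -> k]
bbbbkkbkbkbkC => bbbbkkbkbkbkk   [C -> k]

S => MCC => MSbCC => MSbSbCC => bbMSbSbCC => bbMSbSbSbCC => bbbbMSbSbSbCC => bbbbkSbSbSbCC => bbbbkkbSbSbCC => bbbbkkbkbSbCC => bbbbkkbkbkbCC => bbbbkkbkbkbkC => bbbbkkbkbkbkk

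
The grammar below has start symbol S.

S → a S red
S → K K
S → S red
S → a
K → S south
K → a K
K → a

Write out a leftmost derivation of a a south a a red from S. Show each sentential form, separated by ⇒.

S ⇒ S red   [S → S red]
S red ⇒ K K red   [S → K K]
K K red ⇒ a K K red   [K → a K]
a K K red ⇒ a S south K red   [K → S south]
a S south K red ⇒ a a south K red   [S → a]
a a south K red ⇒ a a south a K red   [K → a K]
a a south a K red ⇒ a a south a a red   [K → a]

S ⇒ S red ⇒ K K red ⇒ a K K red ⇒ a S south K red ⇒ a a south K red ⇒ a a south a K red ⇒ a a south a a red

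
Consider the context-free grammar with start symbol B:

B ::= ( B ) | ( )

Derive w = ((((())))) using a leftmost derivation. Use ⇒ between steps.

B ⇒ (B) ⇒ ((B)) ⇒ (((B))) ⇒ ((((B)))) ⇒ ((((()))))

B ⇒ (B)   [B ::= ( B )]
(B) ⇒ ((B))   [B ::= ( B )]
((B)) ⇒ (((B)))   [B ::= ( B )]
(((B))) ⇒ ((((B))))   [B ::= ( B )]
((((B)))) ⇒ ((((()))))   [B ::= ( )]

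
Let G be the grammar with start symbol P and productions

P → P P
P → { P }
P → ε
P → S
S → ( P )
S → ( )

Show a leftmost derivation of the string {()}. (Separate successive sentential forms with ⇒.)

P ⇒ {P} ⇒ {PP} ⇒ {SP} ⇒ {(P)P} ⇒ {()P} ⇒ {()}

P ⇒ {P}   [P → { P }]
{P} ⇒ {PP}   [P → P P]
{PP} ⇒ {SP}   [P → S]
{SP} ⇒ {(P)P}   [S → ( P )]
{(P)P} ⇒ {()P}   [P → ε]
{()P} ⇒ {()}   [P → ε]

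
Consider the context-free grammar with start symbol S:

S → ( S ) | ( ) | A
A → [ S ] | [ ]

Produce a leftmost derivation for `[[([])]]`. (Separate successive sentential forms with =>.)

S => A => [S] => [A] => [[S]] => [[(S)]] => [[(A)]] => [[([])]]

S => A   [S → A]
A => [S]   [A → [ S ]]
[S] => [A]   [S → A]
[A] => [[S]]   [A → [ S ]]
[[S]] => [[(S)]]   [S → ( S )]
[[(S)]] => [[(A)]]   [S → A]
[[(A)]] => [[([])]]   [A → [ ]]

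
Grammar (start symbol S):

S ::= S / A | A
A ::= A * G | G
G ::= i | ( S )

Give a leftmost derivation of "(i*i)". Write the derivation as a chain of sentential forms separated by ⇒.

S ⇒ A   [S ::= A]
A ⇒ G   [A ::= G]
G ⇒ (S)   [G ::= ( S )]
(S) ⇒ (A)   [S ::= A]
(A) ⇒ (A*G)   [A ::= A * G]
(A*G) ⇒ (G*G)   [A ::= G]
(G*G) ⇒ (i*G)   [G ::= i]
(i*G) ⇒ (i*i)   [G ::= i]

S⇒A⇒G⇒(S)⇒(A)⇒(A*G)⇒(G*G)⇒(i*G)⇒(i*i)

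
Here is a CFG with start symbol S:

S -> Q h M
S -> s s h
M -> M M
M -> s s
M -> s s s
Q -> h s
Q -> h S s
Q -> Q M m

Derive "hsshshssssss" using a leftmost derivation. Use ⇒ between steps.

S ⇒ QhM ⇒ hSshM ⇒ hsshshM ⇒ hsshshMM ⇒ hsshshssM ⇒ hsshshssMM ⇒ hsshshssssM ⇒ hsshshssssss

S ⇒ QhM   [S -> Q h M]
QhM ⇒ hSshM   [Q -> h S s]
hSshM ⇒ hsshshM   [S -> s s h]
hsshshM ⇒ hsshshMM   [M -> M M]
hsshshMM ⇒ hsshshssM   [M -> s s]
hsshshssM ⇒ hsshshssMM   [M -> M M]
hsshshssMM ⇒ hsshshssssM   [M -> s s]
hsshshssssM ⇒ hsshshssssss   [M -> s s]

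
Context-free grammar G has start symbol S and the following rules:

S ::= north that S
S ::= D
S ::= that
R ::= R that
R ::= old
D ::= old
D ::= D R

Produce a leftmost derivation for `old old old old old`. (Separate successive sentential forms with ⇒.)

S ⇒ D ⇒ D R ⇒ D R R ⇒ D R R R ⇒ D R R R R ⇒ old R R R R ⇒ old old R R R ⇒ old old old R R ⇒ old old old old R ⇒ old old old old old

S ⇒ D   [S ::= D]
D ⇒ D R   [D ::= D R]
D R ⇒ D R R   [D ::= D R]
D R R ⇒ D R R R   [D ::= D R]
D R R R ⇒ D R R R R   [D ::= D R]
D R R R R ⇒ old R R R R   [D ::= old]
old R R R R ⇒ old old R R R   [R ::= old]
old old R R R ⇒ old old old R R   [R ::= old]
old old old R R ⇒ old old old old R   [R ::= old]
old old old old R ⇒ old old old old old   [R ::= old]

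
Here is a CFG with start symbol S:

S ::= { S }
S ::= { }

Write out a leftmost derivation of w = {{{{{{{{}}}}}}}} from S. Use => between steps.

S => {S}   [S ::= { S }]
{S} => {{S}}   [S ::= { S }]
{{S}} => {{{S}}}   [S ::= { S }]
{{{S}}} => {{{{S}}}}   [S ::= { S }]
{{{{S}}}} => {{{{{S}}}}}   [S ::= { S }]
{{{{{S}}}}} => {{{{{{S}}}}}}   [S ::= { S }]
{{{{{{S}}}}}} => {{{{{{{S}}}}}}}   [S ::= { S }]
{{{{{{{S}}}}}}} => {{{{{{{{}}}}}}}}   [S ::= { }]

S => {S} => {{S}} => {{{S}}} => {{{{S}}}} => {{{{{S}}}}} => {{{{{{S}}}}}} => {{{{{{{S}}}}}}} => {{{{{{{{}}}}}}}}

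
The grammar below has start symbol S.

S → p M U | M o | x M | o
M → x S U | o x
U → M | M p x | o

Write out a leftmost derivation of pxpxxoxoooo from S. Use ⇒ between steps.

S ⇒ pMU   [S → p M U]
pMU ⇒ pxSUU   [M → x S U]
pxSUU ⇒ pxpMUUU   [S → p M U]
pxpMUUU ⇒ pxpxSUUUU   [M → x S U]
pxpxSUUUU ⇒ pxpxxMUUUU   [S → x M]
pxpxxMUUUU ⇒ pxpxxoxUUUU   [M → o x]
pxpxxoxUUUU ⇒ pxpxxoxoUUU   [U → o]
pxpxxoxoUUU ⇒ pxpxxoxooUU   [U → o]
pxpxxoxooUU ⇒ pxpxxoxoooU   [U → o]
pxpxxoxoooU ⇒ pxpxxoxoooo   [U → o]

S⇒pMU⇒pxSUU⇒pxpMUUU⇒pxpxSUUUU⇒pxpxxMUUUU⇒pxpxxoxUUUU⇒pxpxxoxoUUU⇒pxpxxoxooUU⇒pxpxxoxoooU⇒pxpxxoxoooo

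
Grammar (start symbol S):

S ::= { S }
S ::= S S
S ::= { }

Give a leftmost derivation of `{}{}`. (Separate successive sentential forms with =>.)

S => SS => {}S => {}{}

S => SS   [S ::= S S]
SS => {}S   [S ::= { }]
{}S => {}{}   [S ::= { }]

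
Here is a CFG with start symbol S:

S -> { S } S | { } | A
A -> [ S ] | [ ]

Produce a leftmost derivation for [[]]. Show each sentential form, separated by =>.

S => A   [S -> A]
A => [S]   [A -> [ S ]]
[S] => [A]   [S -> A]
[A] => [[]]   [A -> [ ]]

S => A => [S] => [A] => [[]]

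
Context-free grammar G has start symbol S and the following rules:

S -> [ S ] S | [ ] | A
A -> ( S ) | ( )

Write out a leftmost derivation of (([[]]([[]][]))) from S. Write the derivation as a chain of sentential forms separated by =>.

S => A   [S -> A]
A => (S)   [A -> ( S )]
(S) => (A)   [S -> A]
(A) => ((S))   [A -> ( S )]
((S)) => (([S]S))   [S -> [ S ] S]
(([S]S)) => (([[]]S))   [S -> [ ]]
(([[]]S)) => (([[]]A))   [S -> A]
(([[]]A)) => (([[]](S)))   [A -> ( S )]
(([[]](S))) => (([[]]([S]S)))   [S -> [ S ] S]
(([[]]([S]S))) => (([[]]([[]]S)))   [S -> [ ]]
(([[]]([[]]S))) => (([[]]([[]][])))   [S -> [ ]]

S=>A=>(S)=>(A)=>((S))=>(([S]S))=>(([[]]S))=>(([[]]A))=>(([[]](S)))=>(([[]]([S]S)))=>(([[]]([[]]S)))=>(([[]]([[]][])))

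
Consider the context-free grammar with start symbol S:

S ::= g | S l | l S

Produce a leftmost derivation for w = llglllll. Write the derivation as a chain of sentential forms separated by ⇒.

S ⇒ Sl   [S ::= S l]
Sl ⇒ Sll   [S ::= S l]
Sll ⇒ Slll   [S ::= S l]
Slll ⇒ lSlll   [S ::= l S]
lSlll ⇒ llSlll   [S ::= l S]
llSlll ⇒ llSllll   [S ::= S l]
llSllll ⇒ llSlllll   [S ::= S l]
llSlllll ⇒ llglllll   [S ::= g]

S⇒Sl⇒Sll⇒Slll⇒lSlll⇒llSlll⇒llSllll⇒llSlllll⇒llglllll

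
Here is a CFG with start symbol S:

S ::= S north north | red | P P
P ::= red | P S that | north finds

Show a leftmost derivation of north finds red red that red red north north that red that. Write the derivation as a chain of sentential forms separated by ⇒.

S ⇒ P P ⇒ P S that P ⇒ north finds S that P ⇒ north finds P P that P ⇒ north finds red P that P ⇒ north finds red red that P ⇒ north finds red red that P S that ⇒ north finds red red that P S that S that ⇒ north finds red red that red S that S that ⇒ north finds red red that red S north north that S that ⇒ north finds red red that red red north north that S that ⇒ north finds red red that red red north north that red that

S ⇒ P P   [S ::= P P]
P P ⇒ P S that P   [P ::= P S that]
P S that P ⇒ north finds S that P   [P ::= north finds]
north finds S that P ⇒ north finds P P that P   [S ::= P P]
north finds P P that P ⇒ north finds red P that P   [P ::= red]
north finds red P that P ⇒ north finds red red that P   [P ::= red]
north finds red red that P ⇒ north finds red red that P S that   [P ::= P S that]
north finds red red that P S that ⇒ north finds red red that P S that S that   [P ::= P S that]
north finds red red that P S that S that ⇒ north finds red red that red S that S that   [P ::= red]
north finds red red that red S that S that ⇒ north finds red red that red S north north that S that   [S ::= S north north]
north finds red red that red S north north that S that ⇒ north finds red red that red red north north that S that   [S ::= red]
north finds red red that red red north north that S that ⇒ north finds red red that red red north north that red that   [S ::= red]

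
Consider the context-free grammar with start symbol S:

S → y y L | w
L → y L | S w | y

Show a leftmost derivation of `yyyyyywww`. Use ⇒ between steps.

S ⇒ yyL   [S → y y L]
yyL ⇒ yyyL   [L → y L]
yyyL ⇒ yyyyL   [L → y L]
yyyyL ⇒ yyyySw   [L → S w]
yyyySw ⇒ yyyyyyLw   [S → y y L]
yyyyyyLw ⇒ yyyyyySww   [L → S w]
yyyyyySww ⇒ yyyyyywww   [S → w]

S ⇒ yyL ⇒ yyyL ⇒ yyyyL ⇒ yyyySw ⇒ yyyyyyLw ⇒ yyyyyySww ⇒ yyyyyywww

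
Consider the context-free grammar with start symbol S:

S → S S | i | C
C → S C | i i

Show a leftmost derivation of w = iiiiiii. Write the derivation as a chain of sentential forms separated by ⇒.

S⇒C⇒SC⇒CC⇒iiC⇒iiSC⇒iiSSC⇒iiCSC⇒iiiiSC⇒iiiiiC⇒iiiiiii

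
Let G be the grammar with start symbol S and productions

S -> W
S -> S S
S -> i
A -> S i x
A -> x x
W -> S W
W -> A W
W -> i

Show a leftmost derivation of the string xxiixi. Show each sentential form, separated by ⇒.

S ⇒ W   [S -> W]
W ⇒ AW   [W -> A W]
AW ⇒ xxW   [A -> x x]
xxW ⇒ xxAW   [W -> A W]
xxAW ⇒ xxSixW   [A -> S i x]
xxSixW ⇒ xxiixW   [S -> i]
xxiixW ⇒ xxiixi   [W -> i]

S ⇒ W ⇒ AW ⇒ xxW ⇒ xxAW ⇒ xxSixW ⇒ xxiixW ⇒ xxiixi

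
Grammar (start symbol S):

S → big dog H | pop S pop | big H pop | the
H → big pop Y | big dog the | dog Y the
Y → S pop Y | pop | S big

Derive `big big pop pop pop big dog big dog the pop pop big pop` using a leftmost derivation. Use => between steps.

S => big H pop   [S → big H pop]
big H pop => big big pop Y pop   [H → big pop Y]
big big pop Y pop => big big pop S big pop   [Y → S big]
big big pop S big pop => big big pop pop S pop big pop   [S → pop S pop]
big big pop pop S pop big pop => big big pop pop pop S pop pop big pop   [S → pop S pop]
big big pop pop pop S pop pop big pop => big big pop pop pop big dog H pop pop big pop   [S → big dog H]
big big pop pop pop big dog H pop pop big pop => big big pop pop pop big dog big dog the pop pop big pop   [H → big dog the]

S => big H pop => big big pop Y pop => big big pop S big pop => big big pop pop S pop big pop => big big pop pop pop S pop pop big pop => big big pop pop pop big dog H pop pop big pop => big big pop pop pop big dog big dog the pop pop big pop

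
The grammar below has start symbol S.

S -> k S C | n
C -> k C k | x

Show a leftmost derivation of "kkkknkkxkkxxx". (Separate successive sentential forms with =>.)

S => kSC   [S -> k S C]
kSC => kkSCC   [S -> k S C]
kkSCC => kkkSCCC   [S -> k S C]
kkkSCCC => kkkkSCCCC   [S -> k S C]
kkkkSCCCC => kkkknCCCC   [S -> n]
kkkknCCCC => kkkknkCkCCC   [C -> k C k]
kkkknkCkCCC => kkkknkkCkkCCC   [C -> k C k]
kkkknkkCkkCCC => kkkknkkxkkCCC   [C -> x]
kkkknkkxkkCCC => kkkknkkxkkxCC   [C -> x]
kkkknkkxkkxCC => kkkknkkxkkxxC   [C -> x]
kkkknkkxkkxxC => kkkknkkxkkxxx   [C -> x]

S=>kSC=>kkSCC=>kkkSCCC=>kkkkSCCCC=>kkkknCCCC=>kkkknkCkCCC=>kkkknkkCkkCCC=>kkkknkkxkkCCC=>kkkknkkxkkxCC=>kkkknkkxkkxxC=>kkkknkkxkkxxx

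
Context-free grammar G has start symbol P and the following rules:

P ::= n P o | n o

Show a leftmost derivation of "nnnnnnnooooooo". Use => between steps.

P=>nPo=>nnPoo=>nnnPooo=>nnnnPoooo=>nnnnnPooooo=>nnnnnnPoooooo=>nnnnnnnooooooo

P => nPo   [P ::= n P o]
nPo => nnPoo   [P ::= n P o]
nnPoo => nnnPooo   [P ::= n P o]
nnnPooo => nnnnPoooo   [P ::= n P o]
nnnnPoooo => nnnnnPooooo   [P ::= n P o]
nnnnnPooooo => nnnnnnPoooooo   [P ::= n P o]
nnnnnnPoooooo => nnnnnnnooooooo   [P ::= n o]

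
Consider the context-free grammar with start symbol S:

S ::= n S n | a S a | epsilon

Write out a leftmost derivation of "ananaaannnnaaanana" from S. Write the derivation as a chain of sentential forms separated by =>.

S => aSa => anSna => anaSana => ananSnana => ananaSanana => ananaaSaanana => ananaaaSaaanana => ananaaanSnaaanana => ananaaannSnnaaanana => ananaaannnnaaanana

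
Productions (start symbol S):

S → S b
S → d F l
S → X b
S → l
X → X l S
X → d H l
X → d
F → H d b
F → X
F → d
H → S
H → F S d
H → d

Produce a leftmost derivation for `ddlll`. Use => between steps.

S => dFl   [S → d F l]
dFl => dXl   [F → X]
dXl => ddHll   [X → d H l]
ddHll => ddSll   [H → S]
ddSll => ddlll   [S → l]

S => dFl => dXl => ddHll => ddSll => ddlll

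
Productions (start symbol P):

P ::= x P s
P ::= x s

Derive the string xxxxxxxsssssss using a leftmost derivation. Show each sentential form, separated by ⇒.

P ⇒ xPs   [P ::= x P s]
xPs ⇒ xxPss   [P ::= x P s]
xxPss ⇒ xxxPsss   [P ::= x P s]
xxxPsss ⇒ xxxxPssss   [P ::= x P s]
xxxxPssss ⇒ xxxxxPsssss   [P ::= x P s]
xxxxxPsssss ⇒ xxxxxxPssssss   [P ::= x P s]
xxxxxxPssssss ⇒ xxxxxxxsssssss   [P ::= x s]

P ⇒ xPs ⇒ xxPss ⇒ xxxPsss ⇒ xxxxPssss ⇒ xxxxxPsssss ⇒ xxxxxxPssssss ⇒ xxxxxxxsssssss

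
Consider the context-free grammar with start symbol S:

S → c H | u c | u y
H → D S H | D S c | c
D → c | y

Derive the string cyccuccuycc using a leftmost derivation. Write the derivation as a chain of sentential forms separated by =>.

S => cH   [S → c H]
cH => cDSH   [H → D S H]
cDSH => cySH   [D → y]
cySH => cycHH   [S → c H]
cycHH => cycDSHH   [H → D S H]
cycDSHH => cyccSHH   [D → c]
cyccSHH => cyccucHH   [S → u c]
cyccucHH => cyccucDSHH   [H → D S H]
cyccucDSHH => cyccuccSHH   [D → c]
cyccuccSHH => cyccuccuyHH   [S → u y]
cyccuccuyHH => cyccuccuycH   [H → c]
cyccuccuycH => cyccuccuycc   [H → c]

S => cH => cDSH => cySH => cycHH => cycDSHH => cyccSHH => cyccucHH => cyccucDSHH => cyccuccSHH => cyccuccuyHH => cyccuccuycH => cyccuccuycc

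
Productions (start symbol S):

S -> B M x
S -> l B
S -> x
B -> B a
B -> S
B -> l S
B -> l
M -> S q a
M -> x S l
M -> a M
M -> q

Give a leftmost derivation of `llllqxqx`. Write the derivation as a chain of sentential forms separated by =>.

S => lB   [S -> l B]
lB => llS   [B -> l S]
llS => lllB   [S -> l B]
lllB => lllS   [B -> S]
lllS => lllBMx   [S -> B M x]
lllBMx => lllSMx   [B -> S]
lllSMx => lllBMxMx   [S -> B M x]
lllBMxMx => llllMxMx   [B -> l]
llllMxMx => llllqxMx   [M -> q]
llllqxMx => llllqxqx   [M -> q]

S => lB => llS => lllB => lllS => lllBMx => lllSMx => lllBMxMx => llllMxMx => llllqxMx => llllqxqx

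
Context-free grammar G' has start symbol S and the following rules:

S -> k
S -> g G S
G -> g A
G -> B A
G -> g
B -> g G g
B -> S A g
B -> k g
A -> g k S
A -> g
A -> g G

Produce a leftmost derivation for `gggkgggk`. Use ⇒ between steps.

S ⇒ gGS ⇒ gBAS ⇒ gSAgAS ⇒ ggGSAgAS ⇒ gggSAgAS ⇒ gggkAgAS ⇒ gggkggAS ⇒ gggkgggS ⇒ gggkgggk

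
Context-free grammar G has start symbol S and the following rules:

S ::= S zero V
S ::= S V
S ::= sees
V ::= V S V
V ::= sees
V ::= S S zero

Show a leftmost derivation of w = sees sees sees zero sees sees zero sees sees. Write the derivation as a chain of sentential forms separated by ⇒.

S ⇒ S V ⇒ S V V ⇒ sees V V ⇒ sees sees V ⇒ sees sees V S V ⇒ sees sees S S zero S V ⇒ sees sees S zero V S zero S V ⇒ sees sees sees zero V S zero S V ⇒ sees sees sees zero sees S zero S V ⇒ sees sees sees zero sees sees zero S V ⇒ sees sees sees zero sees sees zero sees V ⇒ sees sees sees zero sees sees zero sees sees

S ⇒ S V   [S ::= S V]
S V ⇒ S V V   [S ::= S V]
S V V ⇒ sees V V   [S ::= sees]
sees V V ⇒ sees sees V   [V ::= sees]
sees sees V ⇒ sees sees V S V   [V ::= V S V]
sees sees V S V ⇒ sees sees S S zero S V   [V ::= S S zero]
sees sees S S zero S V ⇒ sees sees S zero V S zero S V   [S ::= S zero V]
sees sees S zero V S zero S V ⇒ sees sees sees zero V S zero S V   [S ::= sees]
sees sees sees zero V S zero S V ⇒ sees sees sees zero sees S zero S V   [V ::= sees]
sees sees sees zero sees S zero S V ⇒ sees sees sees zero sees sees zero S V   [S ::= sees]
sees sees sees zero sees sees zero S V ⇒ sees sees sees zero sees sees zero sees V   [S ::= sees]
sees sees sees zero sees sees zero sees V ⇒ sees sees sees zero sees sees zero sees sees   [V ::= sees]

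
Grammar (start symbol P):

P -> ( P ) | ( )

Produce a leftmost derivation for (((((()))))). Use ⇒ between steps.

P ⇒ (P)   [P -> ( P )]
(P) ⇒ ((P))   [P -> ( P )]
((P)) ⇒ (((P)))   [P -> ( P )]
(((P))) ⇒ ((((P))))   [P -> ( P )]
((((P)))) ⇒ (((((P)))))   [P -> ( P )]
(((((P))))) ⇒ (((((())))))   [P -> ( )]

P⇒(P)⇒((P))⇒(((P)))⇒((((P))))⇒(((((P)))))⇒(((((())))))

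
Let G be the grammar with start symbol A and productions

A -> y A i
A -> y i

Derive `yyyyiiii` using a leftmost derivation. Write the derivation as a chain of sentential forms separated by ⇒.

A ⇒ yAi ⇒ yyAii ⇒ yyyAiii ⇒ yyyyiiii

A ⇒ yAi   [A -> y A i]
yAi ⇒ yyAii   [A -> y A i]
yyAii ⇒ yyyAiii   [A -> y A i]
yyyAiii ⇒ yyyyiiii   [A -> y i]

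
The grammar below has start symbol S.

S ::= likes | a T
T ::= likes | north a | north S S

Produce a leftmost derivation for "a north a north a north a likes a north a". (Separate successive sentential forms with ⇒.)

S ⇒ a T   [S ::= a T]
a T ⇒ a north S S   [T ::= north S S]
a north S S ⇒ a north a T S   [S ::= a T]
a north a T S ⇒ a north a north S S S   [T ::= north S S]
a north a north S S S ⇒ a north a north a T S S   [S ::= a T]
a north a north a T S S ⇒ a north a north a north a S S   [T ::= north a]
a north a north a north a S S ⇒ a north a north a north a likes S   [S ::= likes]
a north a north a north a likes S ⇒ a north a north a north a likes a T   [S ::= a T]
a north a north a north a likes a T ⇒ a north a north a north a likes a north a   [T ::= north a]

S ⇒ a T ⇒ a north S S ⇒ a north a T S ⇒ a north a north S S S ⇒ a north a north a T S S ⇒ a north a north a north a S S ⇒ a north a north a north a likes S ⇒ a north a north a north a likes a T ⇒ a north a north a north a likes a north a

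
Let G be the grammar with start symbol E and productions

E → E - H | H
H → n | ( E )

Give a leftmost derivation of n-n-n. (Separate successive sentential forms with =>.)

E => E-H => E-H-H => H-H-H => n-H-H => n-n-H => n-n-n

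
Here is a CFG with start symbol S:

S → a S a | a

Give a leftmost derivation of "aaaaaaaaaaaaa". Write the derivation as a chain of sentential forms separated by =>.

S => aSa   [S → a S a]
aSa => aaSaa   [S → a S a]
aaSaa => aaaSaaa   [S → a S a]
aaaSaaa => aaaaSaaaa   [S → a S a]
aaaaSaaaa => aaaaaSaaaaa   [S → a S a]
aaaaaSaaaaa => aaaaaaSaaaaaa   [S → a S a]
aaaaaaSaaaaaa => aaaaaaaaaaaaa   [S → a]

S => aSa => aaSaa => aaaSaaa => aaaaSaaaa => aaaaaSaaaaa => aaaaaaSaaaaaa => aaaaaaaaaaaaa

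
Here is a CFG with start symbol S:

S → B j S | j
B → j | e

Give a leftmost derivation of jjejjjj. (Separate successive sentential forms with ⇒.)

S⇒BjS⇒jjS⇒jjBjS⇒jjejS⇒jjejBjS⇒jjejjjS⇒jjejjjj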